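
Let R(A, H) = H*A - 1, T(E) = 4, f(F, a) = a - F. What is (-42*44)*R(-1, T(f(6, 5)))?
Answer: 9240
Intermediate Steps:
R(A, H) = -1 + A*H (R(A, H) = A*H - 1 = -1 + A*H)
(-42*44)*R(-1, T(f(6, 5))) = (-42*44)*(-1 - 1*4) = -1848*(-1 - 4) = -1848*(-5) = 9240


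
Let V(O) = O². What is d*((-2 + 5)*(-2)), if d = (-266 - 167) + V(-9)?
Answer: 2112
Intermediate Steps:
d = -352 (d = (-266 - 167) + (-9)² = -433 + 81 = -352)
d*((-2 + 5)*(-2)) = -352*(-2 + 5)*(-2) = -1056*(-2) = -352*(-6) = 2112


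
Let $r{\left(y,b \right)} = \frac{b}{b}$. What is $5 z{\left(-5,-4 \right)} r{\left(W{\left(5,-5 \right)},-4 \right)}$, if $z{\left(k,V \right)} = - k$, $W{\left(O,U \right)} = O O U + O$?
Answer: $25$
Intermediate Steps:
$W{\left(O,U \right)} = O + U O^{2}$ ($W{\left(O,U \right)} = O^{2} U + O = U O^{2} + O = O + U O^{2}$)
$r{\left(y,b \right)} = 1$
$5 z{\left(-5,-4 \right)} r{\left(W{\left(5,-5 \right)},-4 \right)} = 5 \left(\left(-1\right) \left(-5\right)\right) 1 = 5 \cdot 5 \cdot 1 = 25 \cdot 1 = 25$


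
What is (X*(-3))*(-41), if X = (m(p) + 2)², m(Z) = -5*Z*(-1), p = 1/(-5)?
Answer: 123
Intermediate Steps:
p = -⅕ ≈ -0.20000
m(Z) = 5*Z
X = 1 (X = (5*(-⅕) + 2)² = (-1 + 2)² = 1² = 1)
(X*(-3))*(-41) = (1*(-3))*(-41) = -3*(-41) = 123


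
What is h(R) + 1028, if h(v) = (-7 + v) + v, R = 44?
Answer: 1109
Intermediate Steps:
h(v) = -7 + 2*v
h(R) + 1028 = (-7 + 2*44) + 1028 = (-7 + 88) + 1028 = 81 + 1028 = 1109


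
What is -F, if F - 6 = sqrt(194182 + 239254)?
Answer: -6 - 2*sqrt(108359) ≈ -664.36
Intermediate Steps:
F = 6 + 2*sqrt(108359) (F = 6 + sqrt(194182 + 239254) = 6 + sqrt(433436) = 6 + 2*sqrt(108359) ≈ 664.36)
-F = -(6 + 2*sqrt(108359)) = -6 - 2*sqrt(108359)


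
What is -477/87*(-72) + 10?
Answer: 11738/29 ≈ 404.76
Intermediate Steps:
-477/87*(-72) + 10 = -477*1/87*(-72) + 10 = -159/29*(-72) + 10 = 11448/29 + 10 = 11738/29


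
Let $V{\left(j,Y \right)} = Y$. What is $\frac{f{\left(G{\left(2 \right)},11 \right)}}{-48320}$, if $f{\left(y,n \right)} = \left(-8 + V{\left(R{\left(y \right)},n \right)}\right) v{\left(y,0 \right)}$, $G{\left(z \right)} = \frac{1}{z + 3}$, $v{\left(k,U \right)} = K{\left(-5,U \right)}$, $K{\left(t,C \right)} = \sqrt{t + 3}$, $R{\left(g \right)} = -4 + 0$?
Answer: $- \frac{3 i \sqrt{2}}{48320} \approx - 8.7803 \cdot 10^{-5} i$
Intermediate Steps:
$R{\left(g \right)} = -4$
$K{\left(t,C \right)} = \sqrt{3 + t}$
$v{\left(k,U \right)} = i \sqrt{2}$ ($v{\left(k,U \right)} = \sqrt{3 - 5} = \sqrt{-2} = i \sqrt{2}$)
$G{\left(z \right)} = \frac{1}{3 + z}$
$f{\left(y,n \right)} = i \sqrt{2} \left(-8 + n\right)$ ($f{\left(y,n \right)} = \left(-8 + n\right) i \sqrt{2} = i \sqrt{2} \left(-8 + n\right)$)
$\frac{f{\left(G{\left(2 \right)},11 \right)}}{-48320} = \frac{i \sqrt{2} \left(-8 + 11\right)}{-48320} = i \sqrt{2} \cdot 3 \left(- \frac{1}{48320}\right) = 3 i \sqrt{2} \left(- \frac{1}{48320}\right) = - \frac{3 i \sqrt{2}}{48320}$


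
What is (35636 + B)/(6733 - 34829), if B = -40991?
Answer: 5355/28096 ≈ 0.19060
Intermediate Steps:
(35636 + B)/(6733 - 34829) = (35636 - 40991)/(6733 - 34829) = -5355/(-28096) = -5355*(-1/28096) = 5355/28096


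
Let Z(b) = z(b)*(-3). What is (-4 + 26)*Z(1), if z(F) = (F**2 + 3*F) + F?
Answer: -330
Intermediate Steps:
z(F) = F**2 + 4*F
Z(b) = -3*b*(4 + b) (Z(b) = (b*(4 + b))*(-3) = -3*b*(4 + b))
(-4 + 26)*Z(1) = (-4 + 26)*(-3*1*(4 + 1)) = 22*(-3*1*5) = 22*(-15) = -330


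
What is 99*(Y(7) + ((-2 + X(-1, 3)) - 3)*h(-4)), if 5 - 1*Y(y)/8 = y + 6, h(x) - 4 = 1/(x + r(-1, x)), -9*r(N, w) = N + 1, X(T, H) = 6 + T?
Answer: -6336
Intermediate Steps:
r(N, w) = -⅑ - N/9 (r(N, w) = -(N + 1)/9 = -(1 + N)/9 = -⅑ - N/9)
h(x) = 4 + 1/x (h(x) = 4 + 1/(x + (-⅑ - ⅑*(-1))) = 4 + 1/(x + (-⅑ + ⅑)) = 4 + 1/(x + 0) = 4 + 1/x)
Y(y) = -8 - 8*y (Y(y) = 40 - 8*(y + 6) = 40 - 8*(6 + y) = 40 + (-48 - 8*y) = -8 - 8*y)
99*(Y(7) + ((-2 + X(-1, 3)) - 3)*h(-4)) = 99*((-8 - 8*7) + ((-2 + (6 - 1)) - 3)*(4 + 1/(-4))) = 99*((-8 - 56) + ((-2 + 5) - 3)*(4 - ¼)) = 99*(-64 + (3 - 3)*(15/4)) = 99*(-64 + 0*(15/4)) = 99*(-64 + 0) = 99*(-64) = -6336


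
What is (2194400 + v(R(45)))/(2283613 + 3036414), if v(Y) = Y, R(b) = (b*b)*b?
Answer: 2285525/5320027 ≈ 0.42961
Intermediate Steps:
R(b) = b³ (R(b) = b²*b = b³)
(2194400 + v(R(45)))/(2283613 + 3036414) = (2194400 + 45³)/(2283613 + 3036414) = (2194400 + 91125)/5320027 = 2285525*(1/5320027) = 2285525/5320027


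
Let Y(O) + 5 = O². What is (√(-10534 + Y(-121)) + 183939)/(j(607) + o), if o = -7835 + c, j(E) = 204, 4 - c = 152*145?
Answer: -61313/9889 - √4102/29667 ≈ -6.2023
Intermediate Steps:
c = -22036 (c = 4 - 152*145 = 4 - 1*22040 = 4 - 22040 = -22036)
Y(O) = -5 + O²
o = -29871 (o = -7835 - 22036 = -29871)
(√(-10534 + Y(-121)) + 183939)/(j(607) + o) = (√(-10534 + (-5 + (-121)²)) + 183939)/(204 - 29871) = (√(-10534 + (-5 + 14641)) + 183939)/(-29667) = (√(-10534 + 14636) + 183939)*(-1/29667) = (√4102 + 183939)*(-1/29667) = (183939 + √4102)*(-1/29667) = -61313/9889 - √4102/29667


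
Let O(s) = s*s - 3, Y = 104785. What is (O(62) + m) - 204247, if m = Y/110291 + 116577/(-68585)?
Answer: -1515938426858092/7564308235 ≈ -2.0041e+5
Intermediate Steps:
m = -5670714682/7564308235 (m = 104785/110291 + 116577/(-68585) = 104785*(1/110291) + 116577*(-1/68585) = 104785/110291 - 116577/68585 = -5670714682/7564308235 ≈ -0.74967)
O(s) = -3 + s**2 (O(s) = s**2 - 3 = -3 + s**2)
(O(62) + m) - 204247 = ((-3 + 62**2) - 5670714682/7564308235) - 204247 = ((-3 + 3844) - 5670714682/7564308235) - 204247 = (3841 - 5670714682/7564308235) - 204247 = 29048837215953/7564308235 - 204247 = -1515938426858092/7564308235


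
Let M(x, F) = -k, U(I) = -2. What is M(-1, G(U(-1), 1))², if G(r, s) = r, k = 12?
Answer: 144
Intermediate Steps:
M(x, F) = -12 (M(x, F) = -1*12 = -12)
M(-1, G(U(-1), 1))² = (-12)² = 144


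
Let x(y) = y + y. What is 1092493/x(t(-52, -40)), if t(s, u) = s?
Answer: -1092493/104 ≈ -10505.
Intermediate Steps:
x(y) = 2*y
1092493/x(t(-52, -40)) = 1092493/((2*(-52))) = 1092493/(-104) = 1092493*(-1/104) = -1092493/104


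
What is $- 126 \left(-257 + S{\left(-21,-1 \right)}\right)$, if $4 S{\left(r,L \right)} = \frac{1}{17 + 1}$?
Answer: $\frac{129521}{4} \approx 32380.0$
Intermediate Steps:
$S{\left(r,L \right)} = \frac{1}{72}$ ($S{\left(r,L \right)} = \frac{1}{4 \left(17 + 1\right)} = \frac{1}{4 \cdot 18} = \frac{1}{4} \cdot \frac{1}{18} = \frac{1}{72}$)
$- 126 \left(-257 + S{\left(-21,-1 \right)}\right) = - 126 \left(-257 + \frac{1}{72}\right) = \left(-126\right) \left(- \frac{18503}{72}\right) = \frac{129521}{4}$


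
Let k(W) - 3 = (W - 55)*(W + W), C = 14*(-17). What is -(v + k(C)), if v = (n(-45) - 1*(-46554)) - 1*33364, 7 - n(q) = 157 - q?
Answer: -152466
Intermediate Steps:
n(q) = -150 + q (n(q) = 7 - (157 - q) = 7 + (-157 + q) = -150 + q)
C = -238
k(W) = 3 + 2*W*(-55 + W) (k(W) = 3 + (W - 55)*(W + W) = 3 + (-55 + W)*(2*W) = 3 + 2*W*(-55 + W))
v = 12995 (v = ((-150 - 45) - 1*(-46554)) - 1*33364 = (-195 + 46554) - 33364 = 46359 - 33364 = 12995)
-(v + k(C)) = -(12995 + (3 - 110*(-238) + 2*(-238)**2)) = -(12995 + (3 + 26180 + 2*56644)) = -(12995 + (3 + 26180 + 113288)) = -(12995 + 139471) = -1*152466 = -152466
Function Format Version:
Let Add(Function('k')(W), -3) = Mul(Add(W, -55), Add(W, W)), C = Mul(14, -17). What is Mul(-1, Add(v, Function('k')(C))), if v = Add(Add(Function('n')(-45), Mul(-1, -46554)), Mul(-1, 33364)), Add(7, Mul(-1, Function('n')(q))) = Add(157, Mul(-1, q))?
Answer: -152466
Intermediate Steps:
Function('n')(q) = Add(-150, q) (Function('n')(q) = Add(7, Mul(-1, Add(157, Mul(-1, q)))) = Add(7, Add(-157, q)) = Add(-150, q))
C = -238
Function('k')(W) = Add(3, Mul(2, W, Add(-55, W))) (Function('k')(W) = Add(3, Mul(Add(W, -55), Add(W, W))) = Add(3, Mul(Add(-55, W), Mul(2, W))) = Add(3, Mul(2, W, Add(-55, W))))
v = 12995 (v = Add(Add(Add(-150, -45), Mul(-1, -46554)), Mul(-1, 33364)) = Add(Add(-195, 46554), -33364) = Add(46359, -33364) = 12995)
Mul(-1, Add(v, Function('k')(C))) = Mul(-1, Add(12995, Add(3, Mul(-110, -238), Mul(2, Pow(-238, 2))))) = Mul(-1, Add(12995, Add(3, 26180, Mul(2, 56644)))) = Mul(-1, Add(12995, Add(3, 26180, 113288))) = Mul(-1, Add(12995, 139471)) = Mul(-1, 152466) = -152466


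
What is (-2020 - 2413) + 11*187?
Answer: -2376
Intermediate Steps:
(-2020 - 2413) + 11*187 = -4433 + 2057 = -2376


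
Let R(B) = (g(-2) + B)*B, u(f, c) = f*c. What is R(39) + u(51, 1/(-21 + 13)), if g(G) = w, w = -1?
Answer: 11805/8 ≈ 1475.6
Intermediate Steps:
u(f, c) = c*f
g(G) = -1
R(B) = B*(-1 + B) (R(B) = (-1 + B)*B = B*(-1 + B))
R(39) + u(51, 1/(-21 + 13)) = 39*(-1 + 39) + 51/(-21 + 13) = 39*38 + 51/(-8) = 1482 - ⅛*51 = 1482 - 51/8 = 11805/8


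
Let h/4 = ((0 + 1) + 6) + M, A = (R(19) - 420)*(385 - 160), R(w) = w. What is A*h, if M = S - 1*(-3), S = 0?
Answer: -3609000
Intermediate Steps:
M = 3 (M = 0 - 1*(-3) = 0 + 3 = 3)
A = -90225 (A = (19 - 420)*(385 - 160) = -401*225 = -90225)
h = 40 (h = 4*(((0 + 1) + 6) + 3) = 4*((1 + 6) + 3) = 4*(7 + 3) = 4*10 = 40)
A*h = -90225*40 = -3609000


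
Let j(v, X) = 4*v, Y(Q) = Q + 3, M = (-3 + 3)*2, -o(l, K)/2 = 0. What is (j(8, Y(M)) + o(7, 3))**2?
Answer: 1024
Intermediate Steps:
o(l, K) = 0 (o(l, K) = -2*0 = 0)
M = 0 (M = 0*2 = 0)
Y(Q) = 3 + Q
(j(8, Y(M)) + o(7, 3))**2 = (4*8 + 0)**2 = (32 + 0)**2 = 32**2 = 1024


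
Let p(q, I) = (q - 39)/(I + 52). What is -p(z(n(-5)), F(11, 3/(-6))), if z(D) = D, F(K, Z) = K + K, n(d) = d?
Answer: 22/37 ≈ 0.59459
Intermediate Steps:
F(K, Z) = 2*K
p(q, I) = (-39 + q)/(52 + I)
-p(z(n(-5)), F(11, 3/(-6))) = -(-39 - 5)/(52 + 2*11) = -(-44)/(52 + 22) = -(-44)/74 = -1*(-22/37) = 22/37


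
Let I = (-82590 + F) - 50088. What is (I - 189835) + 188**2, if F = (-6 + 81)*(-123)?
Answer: -296394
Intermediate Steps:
F = -9225 (F = 75*(-123) = -9225)
I = -141903 (I = (-82590 - 9225) - 50088 = -91815 - 50088 = -141903)
(I - 189835) + 188**2 = (-141903 - 189835) + 188**2 = -331738 + 35344 = -296394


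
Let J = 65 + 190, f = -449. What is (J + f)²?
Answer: 37636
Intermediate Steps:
J = 255
(J + f)² = (255 - 449)² = (-194)² = 37636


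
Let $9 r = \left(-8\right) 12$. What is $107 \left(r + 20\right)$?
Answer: $\frac{2996}{3} \approx 998.67$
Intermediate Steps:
$r = - \frac{32}{3}$ ($r = \frac{\left(-8\right) 12}{9} = \frac{1}{9} \left(-96\right) = - \frac{32}{3} \approx -10.667$)
$107 \left(r + 20\right) = 107 \left(- \frac{32}{3} + 20\right) = 107 \cdot \frac{28}{3} = \frac{2996}{3}$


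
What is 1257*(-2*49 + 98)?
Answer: 0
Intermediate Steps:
1257*(-2*49 + 98) = 1257*(-98 + 98) = 1257*0 = 0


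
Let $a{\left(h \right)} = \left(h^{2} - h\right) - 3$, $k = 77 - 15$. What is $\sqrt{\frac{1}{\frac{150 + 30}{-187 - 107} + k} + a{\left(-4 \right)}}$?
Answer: $\frac{\sqrt{2405695}}{376} \approx 4.1251$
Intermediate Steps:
$k = 62$
$a{\left(h \right)} = -3 + h^{2} - h$
$\sqrt{\frac{1}{\frac{150 + 30}{-187 - 107} + k} + a{\left(-4 \right)}} = \sqrt{\frac{1}{\frac{150 + 30}{-187 - 107} + 62} - \left(-1 - 16\right)} = \sqrt{\frac{1}{\frac{180}{-294} + 62} + \left(-3 + 16 + 4\right)} = \sqrt{\frac{1}{180 \left(- \frac{1}{294}\right) + 62} + 17} = \sqrt{\frac{1}{- \frac{30}{49} + 62} + 17} = \sqrt{\frac{1}{\frac{3008}{49}} + 17} = \sqrt{\frac{49}{3008} + 17} = \sqrt{\frac{51185}{3008}} = \frac{\sqrt{2405695}}{376}$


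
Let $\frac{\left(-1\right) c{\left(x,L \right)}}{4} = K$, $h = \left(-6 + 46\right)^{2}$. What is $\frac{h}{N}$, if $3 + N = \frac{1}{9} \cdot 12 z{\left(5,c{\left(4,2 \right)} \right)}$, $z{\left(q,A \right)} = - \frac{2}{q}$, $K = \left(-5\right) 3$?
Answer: $- \frac{24000}{53} \approx -452.83$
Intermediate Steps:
$K = -15$
$h = 1600$ ($h = 40^{2} = 1600$)
$c{\left(x,L \right)} = 60$ ($c{\left(x,L \right)} = \left(-4\right) \left(-15\right) = 60$)
$N = - \frac{53}{15}$ ($N = -3 + \frac{1}{9} \cdot 12 \left(- \frac{2}{5}\right) = -3 + \frac{1}{9} \cdot 12 \left(\left(-2\right) \frac{1}{5}\right) = -3 + \frac{4}{3} \left(- \frac{2}{5}\right) = -3 - \frac{8}{15} = - \frac{53}{15} \approx -3.5333$)
$\frac{h}{N} = \frac{1600}{- \frac{53}{15}} = 1600 \left(- \frac{15}{53}\right) = - \frac{24000}{53}$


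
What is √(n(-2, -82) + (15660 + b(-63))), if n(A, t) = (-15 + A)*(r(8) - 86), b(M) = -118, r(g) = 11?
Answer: √16817 ≈ 129.68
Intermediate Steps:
n(A, t) = 1125 - 75*A (n(A, t) = (-15 + A)*(11 - 86) = (-15 + A)*(-75) = 1125 - 75*A)
√(n(-2, -82) + (15660 + b(-63))) = √((1125 - 75*(-2)) + (15660 - 118)) = √((1125 + 150) + 15542) = √(1275 + 15542) = √16817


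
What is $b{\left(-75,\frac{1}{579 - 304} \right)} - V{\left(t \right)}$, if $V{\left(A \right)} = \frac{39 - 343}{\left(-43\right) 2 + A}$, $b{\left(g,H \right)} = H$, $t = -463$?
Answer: $- \frac{83051}{150975} \approx -0.5501$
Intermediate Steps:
$V{\left(A \right)} = - \frac{304}{-86 + A}$
$b{\left(-75,\frac{1}{579 - 304} \right)} - V{\left(t \right)} = \frac{1}{579 - 304} - - \frac{304}{-86 - 463} = \frac{1}{275} - - \frac{304}{-549} = \frac{1}{275} - \left(-304\right) \left(- \frac{1}{549}\right) = \frac{1}{275} - \frac{304}{549} = - \frac{83051}{150975}$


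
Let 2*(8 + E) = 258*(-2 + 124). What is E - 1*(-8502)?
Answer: 24232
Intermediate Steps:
E = 15730 (E = -8 + (258*(-2 + 124))/2 = -8 + (258*122)/2 = -8 + (½)*31476 = -8 + 15738 = 15730)
E - 1*(-8502) = 15730 - 1*(-8502) = 15730 + 8502 = 24232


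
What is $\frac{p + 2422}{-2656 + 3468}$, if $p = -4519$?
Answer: $- \frac{2097}{812} \approx -2.5825$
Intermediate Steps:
$\frac{p + 2422}{-2656 + 3468} = \frac{-4519 + 2422}{-2656 + 3468} = - \frac{2097}{812}$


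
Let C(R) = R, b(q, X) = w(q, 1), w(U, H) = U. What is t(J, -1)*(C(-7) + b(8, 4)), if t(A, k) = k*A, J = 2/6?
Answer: -⅓ ≈ -0.33333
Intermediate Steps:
b(q, X) = q
J = ⅓ (J = 2*(⅙) = ⅓ ≈ 0.33333)
t(A, k) = A*k
t(J, -1)*(C(-7) + b(8, 4)) = ((⅓)*(-1))*(-7 + 8) = -⅓*1 = -⅓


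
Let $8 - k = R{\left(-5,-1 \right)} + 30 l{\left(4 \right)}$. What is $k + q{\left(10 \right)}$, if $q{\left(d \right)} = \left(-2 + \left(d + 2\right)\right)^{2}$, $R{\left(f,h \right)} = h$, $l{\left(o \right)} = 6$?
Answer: $-71$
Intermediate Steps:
$q{\left(d \right)} = d^{2}$ ($q{\left(d \right)} = \left(-2 + \left(2 + d\right)\right)^{2} = d^{2}$)
$k = -171$ ($k = 8 - \left(-1 + 30 \cdot 6\right) = 8 - \left(-1 + 180\right) = 8 - 179 = -171$)
$k + q{\left(10 \right)} = -171 + 10^{2} = -171 + 100 = -71$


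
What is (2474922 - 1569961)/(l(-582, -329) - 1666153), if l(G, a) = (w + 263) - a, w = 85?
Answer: -904961/1665476 ≈ -0.54336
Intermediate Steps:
l(G, a) = 348 - a (l(G, a) = (85 + 263) - a = 348 - a)
(2474922 - 1569961)/(l(-582, -329) - 1666153) = (2474922 - 1569961)/((348 - 1*(-329)) - 1666153) = 904961/((348 + 329) - 1666153) = 904961/(677 - 1666153) = 904961/(-1665476) = 904961*(-1/1665476) = -904961/1665476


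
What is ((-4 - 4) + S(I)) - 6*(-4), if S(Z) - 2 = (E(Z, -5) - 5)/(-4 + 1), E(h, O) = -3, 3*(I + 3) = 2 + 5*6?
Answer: 62/3 ≈ 20.667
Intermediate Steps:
I = 23/3 (I = -3 + (2 + 5*6)/3 = -3 + (2 + 30)/3 = -3 + (1/3)*32 = -3 + 32/3 = 23/3 ≈ 7.6667)
S(Z) = 14/3 (S(Z) = 2 + (-3 - 5)/(-4 + 1) = 2 - 8/(-3) = 2 - 8*(-1/3) = 2 + 8/3 = 14/3)
((-4 - 4) + S(I)) - 6*(-4) = ((-4 - 4) + 14/3) - 6*(-4) = (-8 + 14/3) + 24 = -10/3 + 24 = 62/3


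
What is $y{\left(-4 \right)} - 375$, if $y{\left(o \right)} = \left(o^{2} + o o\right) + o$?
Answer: $-347$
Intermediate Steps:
$y{\left(o \right)} = o + 2 o^{2}$ ($y{\left(o \right)} = \left(o^{2} + o^{2}\right) + o = 2 o^{2} + o = o + 2 o^{2}$)
$y{\left(-4 \right)} - 375 = - 4 \left(1 + 2 \left(-4\right)\right) - 375 = - 4 \left(1 - 8\right) - 375 = \left(-4\right) \left(-7\right) - 375 = 28 - 375 = -347$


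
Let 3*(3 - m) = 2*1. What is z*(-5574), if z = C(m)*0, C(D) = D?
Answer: 0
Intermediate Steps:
m = 7/3 (m = 3 - 2/3 = 3 - ⅓*2 = 3 - ⅔ = 7/3 ≈ 2.3333)
z = 0 (z = (7/3)*0 = 0)
z*(-5574) = 0*(-5574) = 0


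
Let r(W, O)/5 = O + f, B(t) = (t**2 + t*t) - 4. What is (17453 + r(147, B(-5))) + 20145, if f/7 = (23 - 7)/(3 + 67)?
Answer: 37836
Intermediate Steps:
f = 8/5 (f = 7*((23 - 7)/(3 + 67)) = 7*(16/70) = 7*(16*(1/70)) = 7*(8/35) = 8/5 ≈ 1.6000)
B(t) = -4 + 2*t**2 (B(t) = (t**2 + t**2) - 4 = 2*t**2 - 4 = -4 + 2*t**2)
r(W, O) = 8 + 5*O (r(W, O) = 5*(O + 8/5) = 5*(8/5 + O) = 8 + 5*O)
(17453 + r(147, B(-5))) + 20145 = (17453 + (8 + 5*(-4 + 2*(-5)**2))) + 20145 = (17453 + (8 + 5*(-4 + 2*25))) + 20145 = (17453 + (8 + 5*(-4 + 50))) + 20145 = (17453 + (8 + 5*46)) + 20145 = (17453 + (8 + 230)) + 20145 = (17453 + 238) + 20145 = 17691 + 20145 = 37836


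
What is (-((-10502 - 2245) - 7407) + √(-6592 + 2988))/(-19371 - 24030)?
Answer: -6718/14467 - 2*I*√901/43401 ≈ -0.46437 - 0.0013832*I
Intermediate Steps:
(-((-10502 - 2245) - 7407) + √(-6592 + 2988))/(-19371 - 24030) = (-(-12747 - 7407) + √(-3604))/(-43401) = (-1*(-20154) + 2*I*√901)*(-1/43401) = (20154 + 2*I*√901)*(-1/43401) = -6718/14467 - 2*I*√901/43401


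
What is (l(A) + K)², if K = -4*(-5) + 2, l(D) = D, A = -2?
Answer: 400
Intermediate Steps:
K = 22 (K = 20 + 2 = 22)
(l(A) + K)² = (-2 + 22)² = 20² = 400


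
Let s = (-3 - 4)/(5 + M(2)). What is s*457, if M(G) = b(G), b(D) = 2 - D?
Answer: -3199/5 ≈ -639.80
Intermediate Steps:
M(G) = 2 - G
s = -7/5 (s = (-3 - 4)/(5 + (2 - 1*2)) = -7/(5 + (2 - 2)) = -7/(5 + 0) = -7/5 ≈ -1.4000)
s*457 = -7/5*457 = -3199/5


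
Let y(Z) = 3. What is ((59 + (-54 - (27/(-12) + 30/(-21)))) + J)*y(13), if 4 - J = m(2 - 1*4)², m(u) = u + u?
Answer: -279/28 ≈ -9.9643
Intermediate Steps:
m(u) = 2*u
J = -12 (J = 4 - (2*(2 - 1*4))² = 4 - (2*(2 - 4))² = 4 - (2*(-2))² = 4 - 1*(-4)² = 4 - 1*16 = 4 - 16 = -12)
((59 + (-54 - (27/(-12) + 30/(-21)))) + J)*y(13) = ((59 + (-54 - (27/(-12) + 30/(-21)))) - 12)*3 = ((59 + (-54 - (27*(-1/12) + 30*(-1/21)))) - 12)*3 = ((59 + (-54 - (-9/4 - 10/7))) - 12)*3 = ((59 + (-54 - 1*(-103/28))) - 12)*3 = ((59 + (-54 + 103/28)) - 12)*3 = ((59 - 1409/28) - 12)*3 = (243/28 - 12)*3 = -93/28*3 = -279/28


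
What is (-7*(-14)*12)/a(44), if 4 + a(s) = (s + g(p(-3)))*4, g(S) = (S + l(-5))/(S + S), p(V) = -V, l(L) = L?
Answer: 441/64 ≈ 6.8906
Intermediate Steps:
g(S) = (-5 + S)/(2*S) (g(S) = (S - 5)/(S + S) = (-5 + S)/((2*S)) = (-5 + S)*(1/(2*S)) = (-5 + S)/(2*S))
a(s) = -16/3 + 4*s (a(s) = -4 + (s + (-5 - 1*(-3))/(2*((-1*(-3)))))*4 = -4 + (s + (½)*(-5 + 3)/3)*4 = -4 + (s + (½)*(⅓)*(-2))*4 = -4 + (s - ⅓)*4 = -4 + (-⅓ + s)*4 = -4 + (-4/3 + 4*s) = -16/3 + 4*s)
(-7*(-14)*12)/a(44) = (-7*(-14)*12)/(-16/3 + 4*44) = (98*12)/(-16/3 + 176) = 1176/(512/3) = 1176*(3/512) = 441/64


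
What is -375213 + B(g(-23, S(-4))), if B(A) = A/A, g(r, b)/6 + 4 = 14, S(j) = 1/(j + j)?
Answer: -375212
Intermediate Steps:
S(j) = 1/(2*j)
g(r, b) = 60 (g(r, b) = -24 + 6*14 = -24 + 84 = 60)
B(A) = 1
-375213 + B(g(-23, S(-4))) = -375213 + 1 = -375212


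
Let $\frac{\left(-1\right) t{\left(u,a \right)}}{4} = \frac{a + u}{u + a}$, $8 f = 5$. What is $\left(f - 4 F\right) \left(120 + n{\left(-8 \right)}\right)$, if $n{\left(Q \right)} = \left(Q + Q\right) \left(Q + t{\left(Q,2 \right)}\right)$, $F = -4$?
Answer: $5187$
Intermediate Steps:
$f = \frac{5}{8}$ ($f = \frac{1}{8} \cdot 5 = \frac{5}{8} \approx 0.625$)
$t{\left(u,a \right)} = -4$ ($t{\left(u,a \right)} = - 4 \frac{a + u}{u + a} = - 4 \frac{a + u}{a + u} = \left(-4\right) 1 = -4$)
$n{\left(Q \right)} = 2 Q \left(-4 + Q\right)$ ($n{\left(Q \right)} = \left(Q + Q\right) \left(Q - 4\right) = 2 Q \left(-4 + Q\right)$)
$\left(f - 4 F\right) \left(120 + n{\left(-8 \right)}\right) = \left(\frac{5}{8} - -16\right) \left(120 + 2 \left(-8\right) \left(-4 - 8\right)\right) = \left(\frac{5}{8} + 16\right) \left(120 + 2 \left(-8\right) \left(-12\right)\right) = \frac{133 \left(120 + 192\right)}{8} = \frac{133}{8} \cdot 312 = 5187$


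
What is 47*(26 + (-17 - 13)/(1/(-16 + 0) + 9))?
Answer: 152186/143 ≈ 1064.2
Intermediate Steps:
47*(26 + (-17 - 13)/(1/(-16 + 0) + 9)) = 47*(26 - 30/(1/(-16) + 9)) = 47*(26 - 30/(-1/16 + 9)) = 47*(26 - 30/143/16) = 47*(26 - 30*16/143) = 47*(26 - 480/143) = 47*(3238/143) = 152186/143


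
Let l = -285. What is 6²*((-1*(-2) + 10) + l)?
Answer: -9828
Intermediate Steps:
6²*((-1*(-2) + 10) + l) = 6²*((-1*(-2) + 10) - 285) = 36*((2 + 10) - 285) = 36*(12 - 285) = 36*(-273) = -9828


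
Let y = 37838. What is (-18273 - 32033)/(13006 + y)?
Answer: -25153/25422 ≈ -0.98942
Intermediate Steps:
(-18273 - 32033)/(13006 + y) = (-18273 - 32033)/(13006 + 37838) = -50306/50844 = -50306*1/50844 = -25153/25422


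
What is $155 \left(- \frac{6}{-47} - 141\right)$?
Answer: $- \frac{1026255}{47} \approx -21835.0$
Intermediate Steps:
$155 \left(- \frac{6}{-47} - 141\right) = 155 \left(\left(-6\right) \left(- \frac{1}{47}\right) - 141\right) = 155 \left(\frac{6}{47} - 141\right) = 155 \left(- \frac{6621}{47}\right) = - \frac{1026255}{47}$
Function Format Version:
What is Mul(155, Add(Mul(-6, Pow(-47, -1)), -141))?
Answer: Rational(-1026255, 47) ≈ -21835.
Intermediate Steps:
Mul(155, Add(Mul(-6, Pow(-47, -1)), -141)) = Mul(155, Add(Mul(-6, Rational(-1, 47)), -141)) = Mul(155, Add(Rational(6, 47), -141)) = Mul(155, Rational(-6621, 47)) = Rational(-1026255, 47)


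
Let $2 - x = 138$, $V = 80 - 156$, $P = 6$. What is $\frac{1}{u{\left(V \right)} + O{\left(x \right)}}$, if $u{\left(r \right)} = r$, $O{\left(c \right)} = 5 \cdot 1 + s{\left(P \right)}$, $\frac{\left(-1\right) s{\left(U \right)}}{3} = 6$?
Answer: $- \frac{1}{89} \approx -0.011236$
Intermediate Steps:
$s{\left(U \right)} = -18$ ($s{\left(U \right)} = \left(-3\right) 6 = -18$)
$V = -76$ ($V = 80 - 156 = -76$)
$x = -136$ ($x = 2 - 138 = -136$)
$O{\left(c \right)} = -13$ ($O{\left(c \right)} = 5 \cdot 1 - 18 = 5 - 18 = -13$)
$\frac{1}{u{\left(V \right)} + O{\left(x \right)}} = \frac{1}{-76 - 13} = \frac{1}{-89} = - \frac{1}{89}$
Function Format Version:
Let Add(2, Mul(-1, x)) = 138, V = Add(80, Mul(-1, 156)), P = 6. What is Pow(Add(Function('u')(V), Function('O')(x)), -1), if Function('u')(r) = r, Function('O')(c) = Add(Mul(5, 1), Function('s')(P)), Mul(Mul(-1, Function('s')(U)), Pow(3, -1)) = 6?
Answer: Rational(-1, 89) ≈ -0.011236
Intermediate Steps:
Function('s')(U) = -18 (Function('s')(U) = Mul(-3, 6) = -18)
V = -76 (V = Add(80, -156) = -76)
x = -136 (x = Add(2, Mul(-1, 138)) = Add(2, -138) = -136)
Function('O')(c) = -13 (Function('O')(c) = Add(Mul(5, 1), -18) = Add(5, -18) = -13)
Pow(Add(Function('u')(V), Function('O')(x)), -1) = Pow(Add(-76, -13), -1) = Pow(-89, -1) = Rational(-1, 89)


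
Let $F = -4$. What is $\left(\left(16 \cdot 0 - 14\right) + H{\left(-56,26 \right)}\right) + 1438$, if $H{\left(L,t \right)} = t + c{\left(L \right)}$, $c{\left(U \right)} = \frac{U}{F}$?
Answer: $1464$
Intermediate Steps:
$c{\left(U \right)} = - \frac{U}{4}$ ($c{\left(U \right)} = \frac{U}{-4} = U \left(- \frac{1}{4}\right) = - \frac{U}{4}$)
$H{\left(L,t \right)} = t - \frac{L}{4}$
$\left(\left(16 \cdot 0 - 14\right) + H{\left(-56,26 \right)}\right) + 1438 = \left(\left(16 \cdot 0 - 14\right) + \left(26 - -14\right)\right) + 1438 = \left(\left(0 - 14\right) + \left(26 + 14\right)\right) + 1438 = \left(-14 + 40\right) + 1438 = 26 + 1438 = 1464$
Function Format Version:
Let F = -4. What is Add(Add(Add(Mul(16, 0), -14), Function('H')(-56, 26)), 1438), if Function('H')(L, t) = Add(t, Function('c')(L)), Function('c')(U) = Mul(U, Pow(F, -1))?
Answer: 1464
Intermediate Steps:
Function('c')(U) = Mul(Rational(-1, 4), U) (Function('c')(U) = Mul(U, Pow(-4, -1)) = Mul(U, Rational(-1, 4)) = Mul(Rational(-1, 4), U))
Function('H')(L, t) = Add(t, Mul(Rational(-1, 4), L))
Add(Add(Add(Mul(16, 0), -14), Function('H')(-56, 26)), 1438) = Add(Add(Add(Mul(16, 0), -14), Add(26, Mul(Rational(-1, 4), -56))), 1438) = Add(Add(Add(0, -14), Add(26, 14)), 1438) = Add(Add(-14, 40), 1438) = Add(26, 1438) = 1464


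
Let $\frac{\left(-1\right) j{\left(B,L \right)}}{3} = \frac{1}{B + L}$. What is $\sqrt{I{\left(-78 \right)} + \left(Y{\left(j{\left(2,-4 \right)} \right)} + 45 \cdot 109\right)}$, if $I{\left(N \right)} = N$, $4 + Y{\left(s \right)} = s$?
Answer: $\frac{\sqrt{19298}}{2} \approx 69.459$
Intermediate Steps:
$j{\left(B,L \right)} = - \frac{3}{B + L}$
$Y{\left(s \right)} = -4 + s$
$\sqrt{I{\left(-78 \right)} + \left(Y{\left(j{\left(2,-4 \right)} \right)} + 45 \cdot 109\right)} = \sqrt{-78 + \left(\left(-4 - \frac{3}{2 - 4}\right) + 45 \cdot 109\right)} = \sqrt{-78 + \left(\left(-4 - \frac{3}{-2}\right) + 4905\right)} = \sqrt{-78 + \left(\left(-4 - - \frac{3}{2}\right) + 4905\right)} = \sqrt{-78 + \left(\left(-4 + \frac{3}{2}\right) + 4905\right)} = \sqrt{-78 + \left(- \frac{5}{2} + 4905\right)} = \sqrt{-78 + \frac{9805}{2}} = \sqrt{\frac{9649}{2}} = \frac{\sqrt{19298}}{2}$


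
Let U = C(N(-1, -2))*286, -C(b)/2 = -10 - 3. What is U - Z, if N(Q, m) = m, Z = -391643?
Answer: 399079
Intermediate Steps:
C(b) = 26 (C(b) = -2*(-10 - 3) = -2*(-13) = 26)
U = 7436 (U = 26*286 = 7436)
U - Z = 7436 - 1*(-391643) = 7436 + 391643 = 399079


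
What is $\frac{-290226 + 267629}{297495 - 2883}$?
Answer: $- \frac{22597}{294612} \approx -0.076701$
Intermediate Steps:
$\frac{-290226 + 267629}{297495 - 2883} = - \frac{22597}{294612}$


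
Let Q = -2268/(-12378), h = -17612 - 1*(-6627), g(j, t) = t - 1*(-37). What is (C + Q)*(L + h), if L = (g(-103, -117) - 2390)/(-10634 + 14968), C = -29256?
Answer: 1436788882717500/4470521 ≈ 3.2139e+8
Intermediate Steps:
g(j, t) = 37 + t (g(j, t) = t + 37 = 37 + t)
h = -10985 (h = -17612 + 6627 = -10985)
L = -1235/2167 (L = ((37 - 117) - 2390)/(-10634 + 14968) = (-80 - 2390)/4334 = -2470*1/4334 = -1235/2167 ≈ -0.56991)
Q = 378/2063 (Q = -2268*(-1/12378) = 378/2063 ≈ 0.18323)
(C + Q)*(L + h) = (-29256 + 378/2063)*(-1235/2167 - 10985) = -60354750/2063*(-23805730/2167) = 1436788882717500/4470521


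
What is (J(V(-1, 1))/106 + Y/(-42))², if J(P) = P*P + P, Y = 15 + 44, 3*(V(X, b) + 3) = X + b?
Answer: 9006001/4955076 ≈ 1.8175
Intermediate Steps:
V(X, b) = -3 + X/3 + b/3 (V(X, b) = -3 + (X + b)/3 = -3 + (X/3 + b/3) = -3 + X/3 + b/3)
Y = 59
J(P) = P + P² (J(P) = P² + P = P + P²)
(J(V(-1, 1))/106 + Y/(-42))² = (((-3 + (⅓)*(-1) + (⅓)*1)*(1 + (-3 + (⅓)*(-1) + (⅓)*1)))/106 + 59/(-42))² = (((-3 - ⅓ + ⅓)*(1 + (-3 - ⅓ + ⅓)))*(1/106) + 59*(-1/42))² = (-3*(1 - 3)*(1/106) - 59/42)² = (-3*(-2)*(1/106) - 59/42)² = (6*(1/106) - 59/42)² = (3/53 - 59/42)² = (-3001/2226)² = 9006001/4955076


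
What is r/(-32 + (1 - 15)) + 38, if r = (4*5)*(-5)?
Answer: 924/23 ≈ 40.174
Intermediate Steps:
r = -100 (r = 20*(-5) = -100)
r/(-32 + (1 - 15)) + 38 = -100/(-32 + (1 - 15)) + 38 = -100/(-32 - 14) + 38 = -100/(-46) + 38 = -1/46*(-100) + 38 = 50/23 + 38 = 924/23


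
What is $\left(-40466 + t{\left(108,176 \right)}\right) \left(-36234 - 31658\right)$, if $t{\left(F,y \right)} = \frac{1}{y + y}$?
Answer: $\frac{21978539833}{8} \approx 2.7473 \cdot 10^{9}$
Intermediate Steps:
$t{\left(F,y \right)} = \frac{1}{2 y}$
$\left(-40466 + t{\left(108,176 \right)}\right) \left(-36234 - 31658\right) = \left(-40466 + \frac{1}{2 \cdot 176}\right) \left(-36234 - 31658\right) = \left(-40466 + \frac{1}{2} \cdot \frac{1}{176}\right) \left(-67892\right) = \left(-40466 + \frac{1}{352}\right) \left(-67892\right) = \left(- \frac{14244031}{352}\right) \left(-67892\right) = \frac{21978539833}{8}$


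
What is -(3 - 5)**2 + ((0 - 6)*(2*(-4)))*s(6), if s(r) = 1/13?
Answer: -4/13 ≈ -0.30769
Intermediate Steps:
s(r) = 1/13
-(3 - 5)**2 + ((0 - 6)*(2*(-4)))*s(6) = -(3 - 5)**2 + ((0 - 6)*(2*(-4)))*(1/13) = -1*(-2)**2 - 6*(-8)*(1/13) = -1*4 + 48*(1/13) = -4 + 48/13 = -4/13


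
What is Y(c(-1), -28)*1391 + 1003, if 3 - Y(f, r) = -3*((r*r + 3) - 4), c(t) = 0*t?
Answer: 3272635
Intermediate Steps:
c(t) = 0
Y(f, r) = 3*r² (Y(f, r) = 3 - (-3)*((r*r + 3) - 4) = 3 - (-3)*((r² + 3) - 4) = 3 - (-3)*((3 + r²) - 4) = 3 - (-3)*(-1 + r²) = 3 - (3 - 3*r²) = 3 + (-3 + 3*r²) = 3*r²)
Y(c(-1), -28)*1391 + 1003 = (3*(-28)²)*1391 + 1003 = (3*784)*1391 + 1003 = 2352*1391 + 1003 = 3271632 + 1003 = 3272635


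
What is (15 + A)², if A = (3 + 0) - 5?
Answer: 169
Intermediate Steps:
A = -2 (A = 3 - 5 = -2)
(15 + A)² = (15 - 2)² = 13² = 169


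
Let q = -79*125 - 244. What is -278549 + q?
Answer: -288668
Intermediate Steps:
q = -10119 (q = -9875 - 244 = -10119)
-278549 + q = -278549 - 10119 = -288668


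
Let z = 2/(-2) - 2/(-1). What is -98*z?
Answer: -98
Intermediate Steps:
z = 1 (z = 2*(-½) - 2*(-1) = -1 + 2 = 1)
-98*z = -98*1 = -98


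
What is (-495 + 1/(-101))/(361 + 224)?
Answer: -49996/59085 ≈ -0.84617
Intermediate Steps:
(-495 + 1/(-101))/(361 + 224) = (-495 - 1/101)/585 = (1/585)*(-49996/101) = -49996/59085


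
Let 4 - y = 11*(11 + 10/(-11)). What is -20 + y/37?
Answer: -847/37 ≈ -22.892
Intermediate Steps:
y = -107 (y = 4 - 11*(11 + 10/(-11)) = 4 - 11*(11 + 10*(-1/11)) = 4 - 11*(11 - 10/11) = 4 - 11*111/11 = 4 - 1*111 = 4 - 111 = -107)
-20 + y/37 = -20 - 107/37 = -847/37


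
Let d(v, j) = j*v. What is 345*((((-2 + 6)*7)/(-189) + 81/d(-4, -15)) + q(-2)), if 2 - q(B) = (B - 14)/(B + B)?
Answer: -9913/36 ≈ -275.36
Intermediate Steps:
q(B) = 2 - (-14 + B)/(2*B) (q(B) = 2 - (B - 14)/(B + B) = 2 - (-14 + B)/(2*B))
345*((((-2 + 6)*7)/(-189) + 81/d(-4, -15)) + q(-2)) = 345*((((-2 + 6)*7)/(-189) + 81/((-15*(-4)))) + (3/2 + 7/(-2))) = 345*(((4*7)*(-1/189) + 81/60) + (3/2 + 7*(-½))) = 345*((28*(-1/189) + 81*(1/60)) + (3/2 - 7/2)) = 345*((-4/27 + 27/20) - 2) = 345*(649/540 - 2) = 345*(-431/540) = -9913/36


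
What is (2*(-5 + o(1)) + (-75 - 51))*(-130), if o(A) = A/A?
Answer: 17420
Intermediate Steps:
o(A) = 1
(2*(-5 + o(1)) + (-75 - 51))*(-130) = (2*(-5 + 1) + (-75 - 51))*(-130) = (2*(-4) - 126)*(-130) = (-8 - 126)*(-130) = -134*(-130) = 17420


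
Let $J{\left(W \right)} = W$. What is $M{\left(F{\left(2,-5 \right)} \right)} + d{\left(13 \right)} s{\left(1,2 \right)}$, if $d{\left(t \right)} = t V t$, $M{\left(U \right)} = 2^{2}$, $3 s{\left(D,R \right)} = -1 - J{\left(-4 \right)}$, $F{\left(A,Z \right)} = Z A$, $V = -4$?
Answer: $-672$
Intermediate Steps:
$F{\left(A,Z \right)} = A Z$
$s{\left(D,R \right)} = 1$ ($s{\left(D,R \right)} = \frac{-1 - -4}{3} = \frac{-1 + 4}{3} = \frac{1}{3} \cdot 3 = 1$)
$M{\left(U \right)} = 4$
$d{\left(t \right)} = - 4 t^{2}$ ($d{\left(t \right)} = t \left(-4\right) t = - 4 t t = - 4 t^{2}$)
$M{\left(F{\left(2,-5 \right)} \right)} + d{\left(13 \right)} s{\left(1,2 \right)} = 4 + - 4 \cdot 13^{2} \cdot 1 = 4 + \left(-4\right) 169 \cdot 1 = 4 - 676 = -672$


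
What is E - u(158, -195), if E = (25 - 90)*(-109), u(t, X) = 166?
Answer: 6919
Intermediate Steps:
E = 7085 (E = -65*(-109) = 7085)
E - u(158, -195) = 7085 - 1*166 = 7085 - 166 = 6919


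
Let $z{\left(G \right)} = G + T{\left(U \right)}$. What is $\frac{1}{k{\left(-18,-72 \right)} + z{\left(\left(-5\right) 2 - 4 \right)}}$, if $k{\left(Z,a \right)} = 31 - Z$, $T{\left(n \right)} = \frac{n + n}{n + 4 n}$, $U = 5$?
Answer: $\frac{5}{177} \approx 0.028249$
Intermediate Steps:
$T{\left(n \right)} = \frac{2}{5}$ ($T{\left(n \right)} = \frac{2 n}{5 n} = 2 n \frac{1}{5 n} = \frac{2}{5}$)
$z{\left(G \right)} = \frac{2}{5} + G$ ($z{\left(G \right)} = G + \frac{2}{5} = \frac{2}{5} + G$)
$\frac{1}{k{\left(-18,-72 \right)} + z{\left(\left(-5\right) 2 - 4 \right)}} = \frac{1}{\left(31 - -18\right) + \left(\frac{2}{5} - 14\right)} = \frac{1}{\left(31 + 18\right) + \left(\frac{2}{5} - 14\right)} = \frac{1}{49 + \left(\frac{2}{5} - 14\right)} = \frac{1}{49 - \frac{68}{5}} = \frac{1}{\frac{177}{5}} = \frac{5}{177}$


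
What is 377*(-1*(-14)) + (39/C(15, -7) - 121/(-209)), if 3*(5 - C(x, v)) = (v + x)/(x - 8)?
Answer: 9743982/1843 ≈ 5287.0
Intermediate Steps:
C(x, v) = 5 - (v + x)/(3*(-8 + x)) (C(x, v) = 5 - (v + x)/(3*(x - 8)) = 5 - (v + x)/(3*(-8 + x)))
377*(-1*(-14)) + (39/C(15, -7) - 121/(-209)) = 377*(-1*(-14)) + (39/(((-120 - 1*(-7) + 14*15)/(3*(-8 + 15)))) - 121/(-209)) = 377*14 + (39/(((⅓)*(-120 + 7 + 210)/7)) - 121*(-1/209)) = 5278 + (39/(((⅓)*(⅐)*97)) + 11/19) = 5278 + (39/(97/21) + 11/19) = 5278 + (39*(21/97) + 11/19) = 5278 + (819/97 + 11/19) = 5278 + 16628/1843 = 9743982/1843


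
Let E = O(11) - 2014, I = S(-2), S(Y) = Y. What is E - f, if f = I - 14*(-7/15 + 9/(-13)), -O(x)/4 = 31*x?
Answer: -661484/195 ≈ -3392.2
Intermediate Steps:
O(x) = -124*x
I = -2
f = 2774/195 (f = -2 - 14*(-7/15 + 9/(-13)) = -2 - 14*(-7*1/15 + 9*(-1/13)) = -2 - 14*(-7/15 - 9/13) = -2 - 14*(-226/195) = -2 + 3164/195 = 2774/195 ≈ 14.226)
E = -3378 (E = -124*11 - 2014 = -1364 - 2014 = -3378)
E - f = -3378 - 1*2774/195 = -3378 - 2774/195 = -661484/195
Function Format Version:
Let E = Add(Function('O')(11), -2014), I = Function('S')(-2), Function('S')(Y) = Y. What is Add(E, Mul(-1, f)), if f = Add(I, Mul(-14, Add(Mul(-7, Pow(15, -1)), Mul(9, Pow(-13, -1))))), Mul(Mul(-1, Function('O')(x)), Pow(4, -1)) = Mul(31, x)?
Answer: Rational(-661484, 195) ≈ -3392.2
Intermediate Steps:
Function('O')(x) = Mul(-124, x) (Function('O')(x) = Mul(-4, Mul(31, x)) = Mul(-124, x))
I = -2
f = Rational(2774, 195) (f = Add(-2, Mul(-14, Add(Mul(-7, Pow(15, -1)), Mul(9, Pow(-13, -1))))) = Add(-2, Mul(-14, Add(Mul(-7, Rational(1, 15)), Mul(9, Rational(-1, 13))))) = Add(-2, Mul(-14, Add(Rational(-7, 15), Rational(-9, 13)))) = Add(-2, Mul(-14, Rational(-226, 195))) = Add(-2, Rational(3164, 195)) = Rational(2774, 195) ≈ 14.226)
E = -3378 (E = Add(Mul(-124, 11), -2014) = Add(-1364, -2014) = -3378)
Add(E, Mul(-1, f)) = Add(-3378, Mul(-1, Rational(2774, 195))) = Add(-3378, Rational(-2774, 195)) = Rational(-661484, 195)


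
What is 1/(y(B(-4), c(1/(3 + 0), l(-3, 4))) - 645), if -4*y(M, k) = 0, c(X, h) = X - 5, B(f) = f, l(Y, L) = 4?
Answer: -1/645 ≈ -0.0015504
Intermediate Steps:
c(X, h) = -5 + X
y(M, k) = 0 (y(M, k) = -1/4*0 = 0)
1/(y(B(-4), c(1/(3 + 0), l(-3, 4))) - 645) = 1/(0 - 645) = 1/(-645) = -1/645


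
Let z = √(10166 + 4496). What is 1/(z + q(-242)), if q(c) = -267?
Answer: -267/56627 - √14662/56627 ≈ -0.0068534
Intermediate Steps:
z = √14662 ≈ 121.09
1/(z + q(-242)) = 1/(√14662 - 267) = 1/(-267 + √14662)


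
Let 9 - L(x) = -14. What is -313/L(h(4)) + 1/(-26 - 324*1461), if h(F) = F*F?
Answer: -160052573/11761050 ≈ -13.609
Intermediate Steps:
h(F) = F²
L(x) = 23 (L(x) = 9 - 1*(-14) = 9 + 14 = 23)
-313/L(h(4)) + 1/(-26 - 324*1461) = -313/23 + 1/(-26 - 324*1461) = -313*1/23 + (1/1461)/(-350) = -313/23 - 1/350*1/1461 = -313/23 - 1/511350 = -160052573/11761050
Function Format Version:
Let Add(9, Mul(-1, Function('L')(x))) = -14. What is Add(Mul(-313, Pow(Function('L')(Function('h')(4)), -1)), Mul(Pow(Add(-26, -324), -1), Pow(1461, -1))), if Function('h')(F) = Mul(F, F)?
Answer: Rational(-160052573, 11761050) ≈ -13.609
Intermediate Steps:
Function('h')(F) = Pow(F, 2)
Function('L')(x) = 23 (Function('L')(x) = Add(9, Mul(-1, -14)) = Add(9, 14) = 23)
Add(Mul(-313, Pow(Function('L')(Function('h')(4)), -1)), Mul(Pow(Add(-26, -324), -1), Pow(1461, -1))) = Add(Mul(-313, Pow(23, -1)), Mul(Pow(Add(-26, -324), -1), Pow(1461, -1))) = Add(Mul(-313, Rational(1, 23)), Mul(Pow(-350, -1), Rational(1, 1461))) = Add(Rational(-313, 23), Mul(Rational(-1, 350), Rational(1, 1461))) = Add(Rational(-313, 23), Rational(-1, 511350)) = Rational(-160052573, 11761050)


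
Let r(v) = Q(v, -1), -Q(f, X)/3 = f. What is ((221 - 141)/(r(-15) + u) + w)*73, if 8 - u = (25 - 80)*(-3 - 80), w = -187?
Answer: -3849947/282 ≈ -13652.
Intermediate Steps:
Q(f, X) = -3*f
r(v) = -3*v
u = -4557 (u = 8 - (25 - 80)*(-3 - 80) = 8 - (-55)*(-83) = 8 - 1*4565 = 8 - 4565 = -4557)
((221 - 141)/(r(-15) + u) + w)*73 = ((221 - 141)/(-3*(-15) - 4557) - 187)*73 = (80/(45 - 4557) - 187)*73 = (80/(-4512) - 187)*73 = (80*(-1/4512) - 187)*73 = (-5/282 - 187)*73 = -52739/282*73 = -3849947/282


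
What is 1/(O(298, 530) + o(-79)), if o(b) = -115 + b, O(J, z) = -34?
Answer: -1/228 ≈ -0.0043860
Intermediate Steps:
1/(O(298, 530) + o(-79)) = 1/(-34 + (-115 - 79)) = 1/(-34 - 194) = 1/(-228) = -1/228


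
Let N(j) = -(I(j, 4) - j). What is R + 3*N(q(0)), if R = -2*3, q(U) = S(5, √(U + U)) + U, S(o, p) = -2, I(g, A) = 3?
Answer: -21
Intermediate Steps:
q(U) = -2 + U
R = -6
N(j) = -3 + j (N(j) = -(3 - j) = -3 + j)
R + 3*N(q(0)) = -6 + 3*(-3 + (-2 + 0)) = -6 + 3*(-3 - 2) = -6 + 3*(-5) = -6 - 15 = -21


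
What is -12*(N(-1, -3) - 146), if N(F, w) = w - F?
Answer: 1776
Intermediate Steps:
-12*(N(-1, -3) - 146) = -12*((-3 - 1*(-1)) - 146) = -12*((-3 + 1) - 146) = -12*(-2 - 146) = -12*(-148) = 1776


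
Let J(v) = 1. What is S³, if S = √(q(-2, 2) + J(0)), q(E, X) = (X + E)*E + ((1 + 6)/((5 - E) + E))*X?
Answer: 19*√95/25 ≈ 7.4076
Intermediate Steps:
q(E, X) = 7*X/5 + E*(E + X) (q(E, X) = (E + X)*E + (7/5)*X = E*(E + X) + (7*(⅕))*X = E*(E + X) + 7*X/5 = 7*X/5 + E*(E + X))
S = √95/5 (S = √(((-2)² + (7/5)*2 - 2*2) + 1) = √((4 + 14/5 - 4) + 1) = √(14/5 + 1) = √(19/5) = √95/5 ≈ 1.9494)
S³ = (√95/5)³ = 19*√95/25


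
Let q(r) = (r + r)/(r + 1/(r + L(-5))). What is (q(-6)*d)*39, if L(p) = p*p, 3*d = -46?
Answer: -136344/113 ≈ -1206.6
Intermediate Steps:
d = -46/3 (d = (⅓)*(-46) = -46/3 ≈ -15.333)
L(p) = p²
q(r) = 2*r/(r + 1/(25 + r)) (q(r) = (r + r)/(r + 1/(r + (-5)²)) = (2*r)/(r + 1/(r + 25)) = (2*r)/(r + 1/(25 + r)) = 2*r/(r + 1/(25 + r)))
(q(-6)*d)*39 = ((2*(-6)*(25 - 6)/(1 + (-6)² + 25*(-6)))*(-46/3))*39 = ((2*(-6)*19/(1 + 36 - 150))*(-46/3))*39 = ((2*(-6)*19/(-113))*(-46/3))*39 = ((2*(-6)*(-1/113)*19)*(-46/3))*39 = ((228/113)*(-46/3))*39 = -3496/113*39 = -136344/113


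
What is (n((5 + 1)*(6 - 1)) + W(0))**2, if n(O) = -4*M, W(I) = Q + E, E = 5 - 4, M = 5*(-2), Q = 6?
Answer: 2209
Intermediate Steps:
M = -10
E = 1
W(I) = 7 (W(I) = 6 + 1 = 7)
n(O) = 40 (n(O) = -4*(-10) = 40)
(n((5 + 1)*(6 - 1)) + W(0))**2 = (40 + 7)**2 = 47**2 = 2209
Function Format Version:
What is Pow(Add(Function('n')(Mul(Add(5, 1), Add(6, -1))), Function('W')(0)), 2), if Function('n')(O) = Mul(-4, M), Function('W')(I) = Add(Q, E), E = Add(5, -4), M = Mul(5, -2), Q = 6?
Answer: 2209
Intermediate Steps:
M = -10
E = 1
Function('W')(I) = 7 (Function('W')(I) = Add(6, 1) = 7)
Function('n')(O) = 40 (Function('n')(O) = Mul(-4, -10) = 40)
Pow(Add(Function('n')(Mul(Add(5, 1), Add(6, -1))), Function('W')(0)), 2) = Pow(Add(40, 7), 2) = Pow(47, 2) = 2209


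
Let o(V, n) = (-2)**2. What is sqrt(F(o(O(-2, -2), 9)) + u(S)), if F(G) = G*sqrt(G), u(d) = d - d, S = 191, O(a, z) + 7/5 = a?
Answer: 2*sqrt(2) ≈ 2.8284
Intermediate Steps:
O(a, z) = -7/5 + a
o(V, n) = 4
u(d) = 0
F(G) = G**(3/2)
sqrt(F(o(O(-2, -2), 9)) + u(S)) = sqrt(4**(3/2) + 0) = sqrt(8 + 0) = sqrt(8) = 2*sqrt(2)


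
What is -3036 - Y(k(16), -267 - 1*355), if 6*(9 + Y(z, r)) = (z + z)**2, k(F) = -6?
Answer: -3051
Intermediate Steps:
Y(z, r) = -9 + 2*z**2/3 (Y(z, r) = -9 + (z + z)**2/6 = -9 + (2*z)**2/6 = -9 + (4*z**2)/6 = -9 + 2*z**2/3)
-3036 - Y(k(16), -267 - 1*355) = -3036 - (-9 + (2/3)*(-6)**2) = -3036 - (-9 + (2/3)*36) = -3036 - (-9 + 24) = -3036 - 1*15 = -3036 - 15 = -3051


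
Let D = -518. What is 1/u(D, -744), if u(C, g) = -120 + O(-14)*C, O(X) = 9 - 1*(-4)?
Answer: -1/6854 ≈ -0.00014590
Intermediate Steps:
O(X) = 13 (O(X) = 9 + 4 = 13)
u(C, g) = -120 + 13*C
1/u(D, -744) = 1/(-120 + 13*(-518)) = 1/(-120 - 6734) = 1/(-6854) = -1/6854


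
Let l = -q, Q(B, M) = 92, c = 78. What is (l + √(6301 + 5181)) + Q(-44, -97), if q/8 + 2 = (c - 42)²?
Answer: -10260 + √11482 ≈ -10153.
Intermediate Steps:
q = 10352 (q = -16 + 8*(78 - 42)² = -16 + 8*36² = -16 + 8*1296 = -16 + 10368 = 10352)
l = -10352 (l = -1*10352 = -10352)
(l + √(6301 + 5181)) + Q(-44, -97) = (-10352 + √(6301 + 5181)) + 92 = (-10352 + √11482) + 92 = -10260 + √11482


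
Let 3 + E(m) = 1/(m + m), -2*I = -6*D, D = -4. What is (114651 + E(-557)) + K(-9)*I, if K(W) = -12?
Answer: 127878287/1114 ≈ 1.1479e+5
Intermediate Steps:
I = -12 (I = -(-3)*(-4) = -1/2*24 = -12)
E(m) = -3 + 1/(2*m) (E(m) = -3 + 1/(m + m) = -3 + 1/(2*m))
(114651 + E(-557)) + K(-9)*I = (114651 + (-3 + (1/2)/(-557))) - 12*(-12) = (114651 + (-3 + (1/2)*(-1/557))) + 144 = (114651 + (-3 - 1/1114)) + 144 = (114651 - 3343/1114) + 144 = 127717871/1114 + 144 = 127878287/1114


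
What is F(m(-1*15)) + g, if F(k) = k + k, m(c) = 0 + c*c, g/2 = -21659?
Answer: -42868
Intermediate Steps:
g = -43318 (g = 2*(-21659) = -43318)
m(c) = c² (m(c) = 0 + c² = c²)
F(k) = 2*k
F(m(-1*15)) + g = 2*(-1*15)² - 43318 = 2*(-15)² - 43318 = 2*225 - 43318 = 450 - 43318 = -42868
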